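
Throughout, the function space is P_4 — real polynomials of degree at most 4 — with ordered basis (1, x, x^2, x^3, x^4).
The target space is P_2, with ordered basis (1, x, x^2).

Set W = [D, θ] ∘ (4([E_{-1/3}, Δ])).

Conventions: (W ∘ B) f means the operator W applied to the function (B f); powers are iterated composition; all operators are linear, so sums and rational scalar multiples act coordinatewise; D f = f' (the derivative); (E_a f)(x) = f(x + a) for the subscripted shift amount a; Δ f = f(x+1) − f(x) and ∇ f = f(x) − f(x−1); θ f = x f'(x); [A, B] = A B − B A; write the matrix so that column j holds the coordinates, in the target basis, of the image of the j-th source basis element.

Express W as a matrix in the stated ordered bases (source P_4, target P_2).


the matrix is [[0, 0, 0, 0, 0]; [0, 0, 0, 0, 0]; [0, 0, 0, 0, 0]] (rows listed top to bottom)

image of 1: 0
image of x: 0
image of x^2: 0
image of x^3: 0
image of x^4: 0
each image's coordinates form column j of the matrix


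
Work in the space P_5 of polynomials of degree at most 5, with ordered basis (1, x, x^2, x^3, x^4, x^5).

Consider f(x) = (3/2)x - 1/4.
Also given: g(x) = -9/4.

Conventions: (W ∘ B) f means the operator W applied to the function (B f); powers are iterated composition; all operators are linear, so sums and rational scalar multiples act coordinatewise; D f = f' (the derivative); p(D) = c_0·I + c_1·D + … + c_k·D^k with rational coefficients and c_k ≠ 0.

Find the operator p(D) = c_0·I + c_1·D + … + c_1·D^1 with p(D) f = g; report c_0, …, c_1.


D^0 f = (3/2)x - 1/4
D^1 f = 3/2
matching coefficients of g against c_0 f + c_1 Df + … from the top degree down determines the c_i
solution: c_0 = 0, c_1 = -3/2

c_0 = 0, c_1 = -3/2


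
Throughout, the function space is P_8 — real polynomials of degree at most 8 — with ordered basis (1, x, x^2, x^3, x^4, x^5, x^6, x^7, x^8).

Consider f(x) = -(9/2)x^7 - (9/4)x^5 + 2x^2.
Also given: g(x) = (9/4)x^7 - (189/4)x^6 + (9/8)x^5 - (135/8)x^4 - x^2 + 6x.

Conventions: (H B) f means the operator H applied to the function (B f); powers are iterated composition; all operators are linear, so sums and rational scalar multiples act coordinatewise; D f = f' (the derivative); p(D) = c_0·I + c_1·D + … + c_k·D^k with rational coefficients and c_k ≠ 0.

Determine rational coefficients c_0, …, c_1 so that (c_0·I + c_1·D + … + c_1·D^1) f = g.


c_0 = -1/2, c_1 = 3/2

D^0 f = -(9/2)x^7 - (9/4)x^5 + 2x^2
D^1 f = -(63/2)x^6 - (45/4)x^4 + 4x
matching coefficients of g against c_0 f + c_1 Df + … from the top degree down determines the c_i
solution: c_0 = -1/2, c_1 = 3/2


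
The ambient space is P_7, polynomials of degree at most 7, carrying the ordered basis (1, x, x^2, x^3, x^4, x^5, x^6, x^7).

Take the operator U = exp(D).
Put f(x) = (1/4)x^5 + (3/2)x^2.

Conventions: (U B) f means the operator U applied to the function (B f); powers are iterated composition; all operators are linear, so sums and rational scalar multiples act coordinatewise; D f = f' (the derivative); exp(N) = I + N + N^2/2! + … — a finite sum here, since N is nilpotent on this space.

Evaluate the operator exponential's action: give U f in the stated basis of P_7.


the result is g(x) = (1/4)x^5 + (5/4)x^4 + (5/2)x^3 + 4x^2 + (17/4)x + 7/4

order-1 term: (5/4)x^4 + 3x
order-2 term: (5/2)x^3 + 3/2
order-3 term: (5/2)x^2
order-4 term: (5/4)x
order-5 term: 1/4
the series for exp(D) f terminates at order 5
exp(D) f = (1/4)x^5 + (5/4)x^4 + (5/2)x^3 + 4x^2 + (17/4)x + 7/4


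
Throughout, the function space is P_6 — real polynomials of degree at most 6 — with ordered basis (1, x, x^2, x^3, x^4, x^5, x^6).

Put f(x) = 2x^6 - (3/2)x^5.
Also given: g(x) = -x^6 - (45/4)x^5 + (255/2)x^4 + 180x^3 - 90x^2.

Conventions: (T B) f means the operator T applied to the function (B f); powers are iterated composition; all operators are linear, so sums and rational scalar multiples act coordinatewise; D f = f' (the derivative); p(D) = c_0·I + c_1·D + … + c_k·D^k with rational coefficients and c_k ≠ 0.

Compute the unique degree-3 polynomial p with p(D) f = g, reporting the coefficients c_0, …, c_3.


p(D) = -(1/2)·I − D + 2·D^2 + D^3, i.e. c_0 = -1/2, c_1 = -1, c_2 = 2, c_3 = 1

D^0 f = 2x^6 - (3/2)x^5
D^1 f = 12x^5 - (15/2)x^4
D^2 f = 60x^4 - 30x^3
D^3 f = 240x^3 - 90x^2
matching coefficients of g against c_0 f + c_1 Df + … from the top degree down determines the c_i
solution: c_0 = -1/2, c_1 = -1, c_2 = 2, c_3 = 1


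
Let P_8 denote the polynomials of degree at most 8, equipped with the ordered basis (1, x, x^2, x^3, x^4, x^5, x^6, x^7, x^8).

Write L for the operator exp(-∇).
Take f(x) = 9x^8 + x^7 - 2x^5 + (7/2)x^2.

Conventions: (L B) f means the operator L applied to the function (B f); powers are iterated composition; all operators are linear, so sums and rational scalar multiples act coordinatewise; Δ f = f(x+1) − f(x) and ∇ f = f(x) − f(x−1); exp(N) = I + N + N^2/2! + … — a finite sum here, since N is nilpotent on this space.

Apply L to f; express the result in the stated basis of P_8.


order-1 term: -72x^7 + 245x^6 - 483x^5 + 605x^4 - 489x^3 + 251x^2 - 82x + 27/2
order-2 term: 252x^6 - 1491x^5 + 4305x^4 - 7335x^3 + 7557x^2 - 4389x + 2227/2
order-3 term: -504x^5 + 3745x^4 - 12390x^3 + 22175x^2 - 21102x + 8443
order-4 term: 630x^4 - 5005x^3 + 16170x^2 - 24755x + 14979
order-5 term: -504x^3 + 3759x^2 - 9975x + 9312
order-6 term: 252x^2 - 1505x + 2373
order-7 term: -72x + 251
order-8 term: 9
the series for exp(-∇) f terminates at order 8
exp(-∇) f = 9x^8 - 71x^7 + 497x^6 - 2480x^5 + 9285x^4 - 25723x^3 + (100335/2)x^2 - 61880x + 36494

g(x) = 9x^8 - 71x^7 + 497x^6 - 2480x^5 + 9285x^4 - 25723x^3 + (100335/2)x^2 - 61880x + 36494


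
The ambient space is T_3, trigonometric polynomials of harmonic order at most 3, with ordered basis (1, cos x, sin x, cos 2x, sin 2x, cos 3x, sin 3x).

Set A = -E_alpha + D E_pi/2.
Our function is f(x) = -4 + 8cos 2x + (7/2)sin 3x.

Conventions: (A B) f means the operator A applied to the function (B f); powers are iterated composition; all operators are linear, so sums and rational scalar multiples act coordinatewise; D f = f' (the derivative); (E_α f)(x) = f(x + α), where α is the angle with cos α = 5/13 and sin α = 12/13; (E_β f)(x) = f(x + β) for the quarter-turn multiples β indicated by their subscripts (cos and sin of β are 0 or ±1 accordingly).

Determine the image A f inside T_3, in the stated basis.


g(x) = 4 + (952/169)cos 2x + (3664/169)sin 2x + (2898/2197)cos 3x + (30191/2197)sin 3x

E_alpha f = -4 - (952/169)cos 2x - (960/169)sin 2x - (2898/2197)cos 3x - (14245/4394)sin 3x
(-E_alpha) f = 4 + (952/169)cos 2x + (960/169)sin 2x + (2898/2197)cos 3x + (14245/4394)sin 3x
E_pi/2 f = -4 - 8cos 2x - (7/2)cos 3x
D E_pi/2 f = 16sin 2x + (21/2)sin 3x
(-E_alpha + D E_pi/2) f = 4 + (952/169)cos 2x + (3664/169)sin 2x + (2898/2197)cos 3x + (30191/2197)sin 3x


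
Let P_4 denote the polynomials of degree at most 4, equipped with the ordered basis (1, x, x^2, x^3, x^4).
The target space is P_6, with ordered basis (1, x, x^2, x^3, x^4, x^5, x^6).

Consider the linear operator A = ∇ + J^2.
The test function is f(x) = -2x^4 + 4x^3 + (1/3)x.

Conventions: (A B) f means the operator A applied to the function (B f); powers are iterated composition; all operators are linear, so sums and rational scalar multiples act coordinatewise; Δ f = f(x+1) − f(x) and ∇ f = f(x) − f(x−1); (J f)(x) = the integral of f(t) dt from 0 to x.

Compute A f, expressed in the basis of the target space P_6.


the result is g(x) = -(1/15)x^6 + (1/5)x^5 - (143/18)x^3 + 24x^2 - 20x + 19/3

∇ f = -8x^3 + 24x^2 - 20x + 19/3
J f = -(2/5)x^5 + x^4 + (1/6)x^2
J J f = -(1/15)x^6 + (1/5)x^5 + (1/18)x^3
(∇ + J^2) f = -(1/15)x^6 + (1/5)x^5 - (143/18)x^3 + 24x^2 - 20x + 19/3


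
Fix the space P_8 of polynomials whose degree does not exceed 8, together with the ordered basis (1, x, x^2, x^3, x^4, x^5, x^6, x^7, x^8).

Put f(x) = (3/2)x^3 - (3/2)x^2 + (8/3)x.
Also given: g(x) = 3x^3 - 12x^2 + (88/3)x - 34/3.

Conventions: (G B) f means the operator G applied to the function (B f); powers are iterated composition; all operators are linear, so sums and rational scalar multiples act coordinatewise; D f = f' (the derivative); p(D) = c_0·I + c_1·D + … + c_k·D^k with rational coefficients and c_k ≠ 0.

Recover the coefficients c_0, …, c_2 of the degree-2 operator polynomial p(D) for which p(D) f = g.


c_0 = 2, c_1 = -2, c_2 = 2

D^0 f = (3/2)x^3 - (3/2)x^2 + (8/3)x
D^1 f = (9/2)x^2 - 3x + 8/3
D^2 f = 9x - 3
matching coefficients of g against c_0 f + c_1 Df + … from the top degree down determines the c_i
solution: c_0 = 2, c_1 = -2, c_2 = 2


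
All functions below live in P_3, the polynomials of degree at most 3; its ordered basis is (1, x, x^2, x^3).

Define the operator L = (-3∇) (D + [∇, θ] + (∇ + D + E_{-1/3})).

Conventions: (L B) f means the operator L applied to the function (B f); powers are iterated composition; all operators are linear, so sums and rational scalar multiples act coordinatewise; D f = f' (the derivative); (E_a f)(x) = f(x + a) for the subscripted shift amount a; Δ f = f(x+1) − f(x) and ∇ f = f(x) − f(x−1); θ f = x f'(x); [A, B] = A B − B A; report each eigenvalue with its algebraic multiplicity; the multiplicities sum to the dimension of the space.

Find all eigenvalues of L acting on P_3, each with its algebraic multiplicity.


image of 1: 0
image of x: -3
image of x^2: -6x - 19
image of x^3: -9x^2 - 57x + 56
the matrix is upper triangular; its diagonal is (0, 0, 0, 0)
for a triangular matrix the eigenvalues are the diagonal entries, with algebraic multiplicity their repetition count

λ = 0 (multiplicity 4)


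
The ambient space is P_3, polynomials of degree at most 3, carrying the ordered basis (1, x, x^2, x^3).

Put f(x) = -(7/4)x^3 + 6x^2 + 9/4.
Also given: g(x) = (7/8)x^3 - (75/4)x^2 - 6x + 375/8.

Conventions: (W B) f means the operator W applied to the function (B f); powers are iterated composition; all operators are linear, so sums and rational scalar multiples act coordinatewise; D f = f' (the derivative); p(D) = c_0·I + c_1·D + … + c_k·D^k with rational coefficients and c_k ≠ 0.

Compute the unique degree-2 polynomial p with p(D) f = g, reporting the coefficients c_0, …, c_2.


p(D) = -(1/2)·I + 3·D + 4·D^2, i.e. c_0 = -1/2, c_1 = 3, c_2 = 4

D^0 f = -(7/4)x^3 + 6x^2 + 9/4
D^1 f = -(21/4)x^2 + 12x
D^2 f = -(21/2)x + 12
matching coefficients of g against c_0 f + c_1 Df + … from the top degree down determines the c_i
solution: c_0 = -1/2, c_1 = 3, c_2 = 4


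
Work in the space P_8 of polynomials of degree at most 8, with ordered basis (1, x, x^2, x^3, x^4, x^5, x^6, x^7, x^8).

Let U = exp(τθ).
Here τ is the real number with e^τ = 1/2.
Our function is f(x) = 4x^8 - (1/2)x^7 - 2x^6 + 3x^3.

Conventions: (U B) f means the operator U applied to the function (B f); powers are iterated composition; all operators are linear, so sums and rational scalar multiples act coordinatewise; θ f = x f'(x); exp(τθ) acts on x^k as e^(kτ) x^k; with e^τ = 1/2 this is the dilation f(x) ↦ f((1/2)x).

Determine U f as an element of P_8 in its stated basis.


exp(τθ) x^k = e^(kτ) x^k; with e^τ = 1/2 this sends x^k to (1/2)^k x^k
x^3 ↦ 1/8 x^3
x^6 ↦ 1/64 x^6
x^7 ↦ 1/128 x^7
x^8 ↦ 1/256 x^8
applying this coordinatewise to f: exp(τθ) f = (1/64)x^8 - (1/256)x^7 - (1/32)x^6 + (3/8)x^3

the image equals g(x) = (1/64)x^8 - (1/256)x^7 - (1/32)x^6 + (3/8)x^3


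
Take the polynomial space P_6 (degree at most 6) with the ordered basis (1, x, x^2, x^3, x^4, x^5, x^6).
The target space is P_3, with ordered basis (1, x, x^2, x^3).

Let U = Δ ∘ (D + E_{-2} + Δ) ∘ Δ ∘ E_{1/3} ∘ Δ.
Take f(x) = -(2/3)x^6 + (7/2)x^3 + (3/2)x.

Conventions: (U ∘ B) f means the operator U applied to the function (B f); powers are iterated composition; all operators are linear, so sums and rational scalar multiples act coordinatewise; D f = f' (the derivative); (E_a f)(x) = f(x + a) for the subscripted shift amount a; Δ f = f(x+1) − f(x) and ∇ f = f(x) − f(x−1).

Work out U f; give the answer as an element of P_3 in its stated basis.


Δ f = -4x^5 - 10x^4 - (40/3)x^3 + (1/2)x^2 + (13/2)x + 13/3
E_{1/3} Δ f = -4x^5 - (50/3)x^4 - (280/9)x^3 - (1133/54)x^2 + (107/162)x + 1439/243
Δ E_{1/3} Δ f = -20x^4 - (320/3)x^3 - (700/3)x^2 - (5993/27)x - 5840/81
D Δ E_{1/3} Δ f = -80x^3 - 320x^2 - (1400/3)x - 5993/27
E_{-2} Δ E_{1/3} Δ f = -20x^4 + (160/3)x^3 - (220/3)x^2 + (1927/27)x - 2282/81
Δ Δ E_{1/3} Δ f = -80x^3 - 440x^2 - (2600/3)x - 15713/27
(D + E_{-2} + Δ) Δ E_{1/3} Δ f = -20x^4 - (320/3)x^3 - (2500/3)x^2 - (34073/27)x - 67400/81
Δ (D + E_{-2} + Δ) Δ E_{1/3} Δ f = -80x^3 - 440x^2 - (6200/3)x - 59993/27

g(x) = -80x^3 - 440x^2 - (6200/3)x - 59993/27


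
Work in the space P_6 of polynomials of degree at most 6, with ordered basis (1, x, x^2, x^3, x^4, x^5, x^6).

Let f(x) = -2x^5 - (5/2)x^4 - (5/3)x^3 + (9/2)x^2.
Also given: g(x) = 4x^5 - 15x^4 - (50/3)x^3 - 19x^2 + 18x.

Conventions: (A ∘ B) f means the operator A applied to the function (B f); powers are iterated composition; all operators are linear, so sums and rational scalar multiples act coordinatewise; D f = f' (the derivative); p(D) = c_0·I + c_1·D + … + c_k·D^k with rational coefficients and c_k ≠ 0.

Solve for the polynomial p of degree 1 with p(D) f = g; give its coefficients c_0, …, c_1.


D^0 f = -2x^5 - (5/2)x^4 - (5/3)x^3 + (9/2)x^2
D^1 f = -10x^4 - 10x^3 - 5x^2 + 9x
matching coefficients of g against c_0 f + c_1 Df + … from the top degree down determines the c_i
solution: c_0 = -2, c_1 = 2

c_0 = -2, c_1 = 2


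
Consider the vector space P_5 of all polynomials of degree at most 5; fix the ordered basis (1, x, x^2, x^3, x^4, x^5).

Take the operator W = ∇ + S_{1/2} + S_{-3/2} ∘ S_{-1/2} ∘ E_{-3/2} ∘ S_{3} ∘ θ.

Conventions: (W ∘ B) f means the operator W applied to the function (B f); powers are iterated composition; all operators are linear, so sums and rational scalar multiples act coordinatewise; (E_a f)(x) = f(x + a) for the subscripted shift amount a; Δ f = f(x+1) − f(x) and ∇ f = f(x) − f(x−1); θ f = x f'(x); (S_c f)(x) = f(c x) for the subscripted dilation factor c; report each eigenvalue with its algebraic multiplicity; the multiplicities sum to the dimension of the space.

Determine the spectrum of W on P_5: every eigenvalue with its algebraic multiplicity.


λ = 1 (multiplicity 1), λ = 11/4 (multiplicity 1), λ = 83/8 (multiplicity 1), λ = 2195/64 (multiplicity 1), λ = 6565/64 (multiplicity 1), λ = 295277/1024 (multiplicity 1)

image of 1: 1
image of x: (11/4)x - 7/2
image of x^2: (83/8)x^2 - (77/2)x + 79/2
image of x^3: (2195/64)x^3 - (6465/32)x^2 + (6513/16)x - 2179/8
image of x^4: (6565/64)x^4 - (6529/8)x^3 + (19635/8)x^2 - (6553/2)x + 6557/4
image of x^5: (295277/1024)x^5 - (1473665/512)x^4 + (1474945/128)x^3 - (1475585/64)x^2 + (1475905/64)x - 295213/32
the matrix is upper triangular; its diagonal is (1, 11/4, 83/8, 2195/64, 6565/64, 295277/1024)
for a triangular matrix the eigenvalues are the diagonal entries, with algebraic multiplicity their repetition count


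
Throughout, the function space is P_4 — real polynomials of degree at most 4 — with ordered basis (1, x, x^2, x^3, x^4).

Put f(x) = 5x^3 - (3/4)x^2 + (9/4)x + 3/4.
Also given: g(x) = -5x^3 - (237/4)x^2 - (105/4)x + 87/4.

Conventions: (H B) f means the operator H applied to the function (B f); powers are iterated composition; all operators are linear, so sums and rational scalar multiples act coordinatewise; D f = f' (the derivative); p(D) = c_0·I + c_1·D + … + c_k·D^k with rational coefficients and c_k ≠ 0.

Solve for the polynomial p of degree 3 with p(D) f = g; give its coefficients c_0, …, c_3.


D^0 f = 5x^3 - (3/4)x^2 + (9/4)x + 3/4
D^1 f = 15x^2 - (3/2)x + 9/4
D^2 f = 30x - 3/2
D^3 f = 30
matching coefficients of g against c_0 f + c_1 Df + … from the top degree down determines the c_i
solution: c_0 = -1, c_1 = -4, c_2 = -1, c_3 = 1

p(D) = -I − 4·D − D^2 + D^3, i.e. c_0 = -1, c_1 = -4, c_2 = -1, c_3 = 1


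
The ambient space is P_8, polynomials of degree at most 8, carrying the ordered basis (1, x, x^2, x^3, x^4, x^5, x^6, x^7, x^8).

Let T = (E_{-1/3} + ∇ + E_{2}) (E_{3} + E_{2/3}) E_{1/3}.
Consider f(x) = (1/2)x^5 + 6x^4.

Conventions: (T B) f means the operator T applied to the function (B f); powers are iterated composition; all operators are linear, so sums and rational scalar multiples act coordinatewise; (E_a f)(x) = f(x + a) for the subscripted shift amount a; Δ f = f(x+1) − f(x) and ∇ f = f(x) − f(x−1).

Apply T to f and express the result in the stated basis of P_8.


the image equals g(x) = 2x^5 + 59x^4 + (5434/9)x^3 + (9254/3)x^2 + (665597/81)x + 726481/81

E_{1/3} f = (1/2)x^5 + (41/6)x^4 + (77/9)x^3 + (113/27)x^2 + (149/162)x + 37/486
E_{3} E_{1/3} f = (1/2)x^5 + (43/3)x^4 + (1220/9)x^3 + (15800/27)x^2 + (97000/81)x + 230000/243
E_{2/3} E_{1/3} f = (1/2)x^5 + (17/2)x^4 + 29x^3 + 41x^2 + (53/2)x + 13/2
(E_{3} + E_{2/3}) E_{1/3} f = x^5 + (137/6)x^4 + (1481/9)x^3 + (16907/27)x^2 + (198293/162)x + 463159/486
E_{-1/3} (E_{3} + E_{2/3}) E_{1/3} f = x^5 + (127/6)x^4 + (1217/9)x^3 + (12865/27)x^2 + (139013/162)x + 295853/486
∇ (E_{3} + E_{2/3}) E_{1/3} f = 5x^4 + (244/3)x^3 + (1100/3)x^2 + (22816/27)x + 59986/81
E_{2} (E_{3} + E_{2/3}) E_{1/3} f = x^5 + (197/6)x^4 + (3485/9)x^3 + (60521/27)x^2 + (1055285/162)x + 3703117/486
(E_{-1/3} + ∇ + E_{2}) (E_{3} + E_{2/3}) E_{1/3} f = 2x^5 + 59x^4 + (5434/9)x^3 + (9254/3)x^2 + (665597/81)x + 726481/81


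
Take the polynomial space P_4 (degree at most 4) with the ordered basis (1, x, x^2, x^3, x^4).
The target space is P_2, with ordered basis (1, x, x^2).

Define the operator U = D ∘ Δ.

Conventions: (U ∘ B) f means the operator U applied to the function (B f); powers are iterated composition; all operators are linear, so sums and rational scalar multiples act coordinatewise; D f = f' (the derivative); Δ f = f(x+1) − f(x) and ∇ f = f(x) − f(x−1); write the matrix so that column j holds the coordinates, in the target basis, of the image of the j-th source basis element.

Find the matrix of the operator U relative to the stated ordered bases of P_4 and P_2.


image of 1: 0
image of x: 0
image of x^2: 2
image of x^3: 6x + 3
image of x^4: 12x^2 + 12x + 4
each image's coordinates form column j of the matrix

the matrix is [[0, 0, 2, 3, 4]; [0, 0, 0, 6, 12]; [0, 0, 0, 0, 12]] (rows listed top to bottom)


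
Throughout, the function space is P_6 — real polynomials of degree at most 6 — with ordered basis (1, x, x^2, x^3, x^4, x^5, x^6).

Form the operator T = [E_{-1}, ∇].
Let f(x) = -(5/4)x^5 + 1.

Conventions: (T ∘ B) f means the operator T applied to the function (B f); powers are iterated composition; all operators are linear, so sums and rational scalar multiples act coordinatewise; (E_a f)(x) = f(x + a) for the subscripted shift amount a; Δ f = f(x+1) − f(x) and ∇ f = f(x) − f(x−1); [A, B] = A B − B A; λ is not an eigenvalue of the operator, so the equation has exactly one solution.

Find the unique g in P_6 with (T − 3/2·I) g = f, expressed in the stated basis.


write g with unknown coordinates in the stated basis and equate coefficients in (T − 3/2·I) g = f
solving from the highest basis element down gives g = (5/6)x^5 - 2/3
check: T g = 0
so T g − 3/2·g = -(5/4)x^5 + 1 = f ✓

the result is g(x) = (5/6)x^5 - 2/3


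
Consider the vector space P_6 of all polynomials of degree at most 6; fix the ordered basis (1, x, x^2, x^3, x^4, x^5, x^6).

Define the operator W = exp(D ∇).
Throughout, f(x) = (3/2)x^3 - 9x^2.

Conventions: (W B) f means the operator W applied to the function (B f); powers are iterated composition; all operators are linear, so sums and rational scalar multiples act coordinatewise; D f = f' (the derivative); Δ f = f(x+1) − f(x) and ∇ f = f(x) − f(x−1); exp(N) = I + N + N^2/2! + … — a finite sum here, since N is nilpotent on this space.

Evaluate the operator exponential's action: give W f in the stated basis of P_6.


order-1 term: 9x - 45/2
the series for exp(D ∇) f terminates at order 1
exp(D ∇) f = (3/2)x^3 - 9x^2 + 9x - 45/2

the result is g(x) = (3/2)x^3 - 9x^2 + 9x - 45/2


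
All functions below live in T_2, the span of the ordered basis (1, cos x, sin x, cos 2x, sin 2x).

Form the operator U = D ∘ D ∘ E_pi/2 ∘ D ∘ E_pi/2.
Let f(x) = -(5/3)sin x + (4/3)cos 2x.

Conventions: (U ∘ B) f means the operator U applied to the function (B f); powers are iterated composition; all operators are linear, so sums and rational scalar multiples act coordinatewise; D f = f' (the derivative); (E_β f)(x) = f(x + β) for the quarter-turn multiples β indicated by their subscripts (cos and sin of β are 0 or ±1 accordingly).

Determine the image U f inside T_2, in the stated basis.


E_pi/2 f = -(5/3)cos x - (4/3)cos 2x
D E_pi/2 f = (5/3)sin x + (8/3)sin 2x
E_pi/2 D E_pi/2 f = (5/3)cos x - (8/3)sin 2x
D (E_pi/2 ∘ D ∘ E_pi/2) f = -(5/3)sin x - (16/3)cos 2x
D D (E_pi/2 ∘ D ∘ E_pi/2) f = -(5/3)cos x + (32/3)sin 2x

the result is g(x) = -(5/3)cos x + (32/3)sin 2x


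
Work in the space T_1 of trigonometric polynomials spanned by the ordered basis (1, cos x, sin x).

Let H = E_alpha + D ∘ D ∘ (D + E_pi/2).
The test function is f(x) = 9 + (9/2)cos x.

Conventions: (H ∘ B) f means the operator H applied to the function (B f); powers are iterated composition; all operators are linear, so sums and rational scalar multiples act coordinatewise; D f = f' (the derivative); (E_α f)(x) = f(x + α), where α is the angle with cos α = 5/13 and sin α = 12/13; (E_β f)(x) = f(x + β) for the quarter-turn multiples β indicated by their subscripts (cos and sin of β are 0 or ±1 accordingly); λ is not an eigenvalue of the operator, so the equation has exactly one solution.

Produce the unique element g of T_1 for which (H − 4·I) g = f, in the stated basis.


g(x) = -3 - (423/370)cos x - (63/185)sin x

write g with unknown coordinates in the stated basis and equate coefficients in (H − 4·I) g = f
solving from the highest basis element down gives g = -3 - (423/370)cos x - (63/185)sin x
check: H g = -3 - (27/370)cos x - (252/185)sin x
so H g − 4·g = 9 + (9/2)cos x = f ✓


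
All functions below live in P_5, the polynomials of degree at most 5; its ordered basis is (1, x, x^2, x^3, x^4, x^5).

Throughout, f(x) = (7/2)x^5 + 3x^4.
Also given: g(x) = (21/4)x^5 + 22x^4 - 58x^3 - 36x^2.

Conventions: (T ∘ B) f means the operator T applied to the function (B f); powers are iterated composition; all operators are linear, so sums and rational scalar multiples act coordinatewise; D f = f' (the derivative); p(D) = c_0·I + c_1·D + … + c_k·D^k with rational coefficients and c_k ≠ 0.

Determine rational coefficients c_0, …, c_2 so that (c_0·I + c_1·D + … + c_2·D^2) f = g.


p(D) = (3/2)·I + D − D^2, i.e. c_0 = 3/2, c_1 = 1, c_2 = -1

D^0 f = (7/2)x^5 + 3x^4
D^1 f = (35/2)x^4 + 12x^3
D^2 f = 70x^3 + 36x^2
matching coefficients of g against c_0 f + c_1 Df + … from the top degree down determines the c_i
solution: c_0 = 3/2, c_1 = 1, c_2 = -1


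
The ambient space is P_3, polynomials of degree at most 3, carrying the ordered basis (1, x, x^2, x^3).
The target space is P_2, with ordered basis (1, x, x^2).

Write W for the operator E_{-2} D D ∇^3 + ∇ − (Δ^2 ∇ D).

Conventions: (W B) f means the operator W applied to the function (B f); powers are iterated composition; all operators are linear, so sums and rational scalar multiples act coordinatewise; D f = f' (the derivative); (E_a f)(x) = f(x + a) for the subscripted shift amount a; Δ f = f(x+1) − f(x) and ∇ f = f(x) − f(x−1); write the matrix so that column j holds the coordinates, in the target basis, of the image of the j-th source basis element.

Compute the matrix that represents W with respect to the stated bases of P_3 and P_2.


image of 1: 0
image of x: 1
image of x^2: 2x - 1
image of x^3: 3x^2 - 3x + 1
each image's coordinates form column j of the matrix

the matrix is [[0, 1, -1, 1]; [0, 0, 2, -3]; [0, 0, 0, 3]] (rows listed top to bottom)


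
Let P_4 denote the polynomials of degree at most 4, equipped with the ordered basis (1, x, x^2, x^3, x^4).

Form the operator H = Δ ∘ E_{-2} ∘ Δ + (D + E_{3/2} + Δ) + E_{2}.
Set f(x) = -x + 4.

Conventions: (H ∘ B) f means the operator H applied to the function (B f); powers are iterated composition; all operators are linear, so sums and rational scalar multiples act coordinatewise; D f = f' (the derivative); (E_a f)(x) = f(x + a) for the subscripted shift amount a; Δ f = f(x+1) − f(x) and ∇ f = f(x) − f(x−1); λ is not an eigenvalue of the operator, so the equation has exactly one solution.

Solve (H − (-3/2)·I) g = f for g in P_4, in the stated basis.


write g with unknown coordinates in the stated basis and equate coefficients in (H − (-3/2)·I) g = f
solving from the highest basis element down gives g = -(2/7)x + 78/49
check: H g = -(4/7)x + 79/49
so H g − (-3/2)·g = -x + 4 = f ✓

the image equals g(x) = -(2/7)x + 78/49


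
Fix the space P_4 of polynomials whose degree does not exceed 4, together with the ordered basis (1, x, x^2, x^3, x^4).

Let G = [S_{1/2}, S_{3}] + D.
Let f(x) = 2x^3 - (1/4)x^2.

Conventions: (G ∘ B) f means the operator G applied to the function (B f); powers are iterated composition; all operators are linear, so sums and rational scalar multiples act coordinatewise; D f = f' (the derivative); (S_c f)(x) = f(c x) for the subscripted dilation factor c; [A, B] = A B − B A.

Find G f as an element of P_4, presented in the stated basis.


S_{3} f = 54x^3 - (9/4)x^2
S_{1/2} S_{3} f = (27/4)x^3 - (9/16)x^2
S_{1/2} f = (1/4)x^3 - (1/16)x^2
S_{3} S_{1/2} f = (27/4)x^3 - (9/16)x^2
[S_{1/2}, S_{3}] f = 0
D f = 6x^2 - (1/2)x
([S_{1/2}, S_{3}] + D) f = 6x^2 - (1/2)x

the image equals g(x) = 6x^2 - (1/2)x


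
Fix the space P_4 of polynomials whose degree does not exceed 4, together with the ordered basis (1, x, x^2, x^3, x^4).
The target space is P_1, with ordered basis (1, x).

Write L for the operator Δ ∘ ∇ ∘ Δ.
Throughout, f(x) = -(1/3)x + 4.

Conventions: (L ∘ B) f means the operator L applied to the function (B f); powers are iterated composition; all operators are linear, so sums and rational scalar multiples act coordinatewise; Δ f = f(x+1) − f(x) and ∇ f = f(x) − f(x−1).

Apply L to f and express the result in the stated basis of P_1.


Δ f = -1/3
∇ Δ f = 0
Δ ∇ Δ f = 0

the image equals g(x) = 0


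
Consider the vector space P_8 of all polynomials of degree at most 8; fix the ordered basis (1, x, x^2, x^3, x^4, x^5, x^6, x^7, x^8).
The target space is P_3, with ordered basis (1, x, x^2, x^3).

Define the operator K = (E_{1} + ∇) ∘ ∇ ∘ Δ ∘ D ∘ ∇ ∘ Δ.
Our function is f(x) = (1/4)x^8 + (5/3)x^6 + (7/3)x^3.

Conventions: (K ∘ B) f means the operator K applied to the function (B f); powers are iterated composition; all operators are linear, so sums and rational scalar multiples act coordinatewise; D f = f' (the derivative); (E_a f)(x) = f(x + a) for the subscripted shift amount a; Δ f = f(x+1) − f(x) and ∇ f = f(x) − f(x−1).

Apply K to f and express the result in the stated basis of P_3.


the result is g(x) = 1680x^3 + 10080x^2 + 2880x + 9120

Δ f = 2x^7 + 7x^6 + 24x^5 + (85/2)x^4 + (142/3)x^3 + 39x^2 + 19x + 17/4
∇ Δ f = 14x^6 + 85x^4 + 64x^2 + 14x + 23/6
D ∇ Δ f = 84x^5 + 340x^3 + 128x + 14
Δ (D ∘ ∇ ∘ Δ) f = 420x^4 + 840x^3 + 1860x^2 + 1440x + 552
∇ Δ (D ∘ ∇ ∘ Δ) f = 1680x^3 + 2880x
E_{1} (∇ ∘ Δ) (D ∘ ∇ ∘ Δ) f = 1680x^3 + 5040x^2 + 7920x + 4560
∇ (∇ ∘ Δ) (D ∘ ∇ ∘ Δ) f = 5040x^2 - 5040x + 4560
(E_{1} + ∇) (∇ ∘ Δ) (D ∘ ∇ ∘ Δ) f = 1680x^3 + 10080x^2 + 2880x + 9120


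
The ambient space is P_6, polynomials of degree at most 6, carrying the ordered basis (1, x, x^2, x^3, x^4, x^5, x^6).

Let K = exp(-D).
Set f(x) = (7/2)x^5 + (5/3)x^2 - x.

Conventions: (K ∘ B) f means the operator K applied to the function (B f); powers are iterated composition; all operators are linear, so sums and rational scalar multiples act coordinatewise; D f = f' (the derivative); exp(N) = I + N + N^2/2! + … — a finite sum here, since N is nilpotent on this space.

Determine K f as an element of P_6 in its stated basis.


order-1 term: -(35/2)x^4 - (10/3)x + 1
order-2 term: 35x^3 + 5/3
order-3 term: -35x^2
order-4 term: (35/2)x
order-5 term: -7/2
the series for exp(-D) f terminates at order 5
exp(-D) f = (7/2)x^5 - (35/2)x^4 + 35x^3 - (100/3)x^2 + (79/6)x - 5/6

the result is g(x) = (7/2)x^5 - (35/2)x^4 + 35x^3 - (100/3)x^2 + (79/6)x - 5/6


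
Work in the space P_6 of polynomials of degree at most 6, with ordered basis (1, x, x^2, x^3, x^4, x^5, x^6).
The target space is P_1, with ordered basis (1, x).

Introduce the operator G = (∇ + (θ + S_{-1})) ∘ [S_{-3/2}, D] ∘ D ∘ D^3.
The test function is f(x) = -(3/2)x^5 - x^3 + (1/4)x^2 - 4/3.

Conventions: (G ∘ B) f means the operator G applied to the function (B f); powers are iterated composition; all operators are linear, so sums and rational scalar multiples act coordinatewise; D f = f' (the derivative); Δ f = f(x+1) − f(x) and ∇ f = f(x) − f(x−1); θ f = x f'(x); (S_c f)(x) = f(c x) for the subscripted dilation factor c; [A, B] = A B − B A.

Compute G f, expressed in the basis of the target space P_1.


g(x) = -450

D f = -(15/2)x^4 - 3x^2 + (1/2)x
D D f = -30x^3 - 6x + 1/2
D D D f = -90x^2 - 6
D D^3 f = -180x
D (D ∘ D^3) f = -180
S_{-3/2} D (D ∘ D^3) f = -180
S_{-3/2} (D ∘ D^3) f = 270x
D S_{-3/2} (D ∘ D^3) f = 270
[S_{-3/2}, D] (D ∘ D^3) f = -450
∇ [S_{-3/2}, D] (D ∘ D^3) f = 0
θ [S_{-3/2}, D] (D ∘ D^3) f = 0
S_{-1} [S_{-3/2}, D] (D ∘ D^3) f = -450
(θ + S_{-1}) [S_{-3/2}, D] (D ∘ D^3) f = -450
(∇ + (θ + S_{-1})) [S_{-3/2}, D] (D ∘ D^3) f = -450


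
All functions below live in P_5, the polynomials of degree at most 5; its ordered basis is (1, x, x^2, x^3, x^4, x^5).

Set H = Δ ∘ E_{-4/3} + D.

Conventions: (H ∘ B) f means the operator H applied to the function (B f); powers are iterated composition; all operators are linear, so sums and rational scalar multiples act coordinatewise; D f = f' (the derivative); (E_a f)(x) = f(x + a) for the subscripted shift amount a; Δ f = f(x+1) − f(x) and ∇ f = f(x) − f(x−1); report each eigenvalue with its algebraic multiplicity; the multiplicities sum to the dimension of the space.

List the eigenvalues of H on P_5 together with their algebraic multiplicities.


image of 1: 0
image of x: 2
image of x^2: 4x - 5/3
image of x^3: 6x^2 - 5x + 7/3
image of x^4: 8x^3 - 10x^2 + (28/3)x - 85/27
image of x^5: 10x^4 - (50/3)x^3 + (70/3)x^2 - (425/27)x + 341/81
the matrix is upper triangular; its diagonal is (0, 0, 0, 0, 0, 0)
for a triangular matrix the eigenvalues are the diagonal entries, with algebraic multiplicity their repetition count

λ = 0 (multiplicity 6)


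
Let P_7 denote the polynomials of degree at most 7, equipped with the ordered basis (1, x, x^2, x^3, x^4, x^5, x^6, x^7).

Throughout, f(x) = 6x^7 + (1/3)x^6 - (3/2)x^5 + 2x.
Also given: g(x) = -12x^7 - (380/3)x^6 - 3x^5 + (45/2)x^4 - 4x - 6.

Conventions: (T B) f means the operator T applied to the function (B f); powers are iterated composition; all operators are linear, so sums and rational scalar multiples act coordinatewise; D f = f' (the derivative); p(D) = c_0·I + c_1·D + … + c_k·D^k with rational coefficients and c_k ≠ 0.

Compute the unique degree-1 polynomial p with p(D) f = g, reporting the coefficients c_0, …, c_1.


D^0 f = 6x^7 + (1/3)x^6 - (3/2)x^5 + 2x
D^1 f = 42x^6 + 2x^5 - (15/2)x^4 + 2
matching coefficients of g against c_0 f + c_1 Df + … from the top degree down determines the c_i
solution: c_0 = -2, c_1 = -3

c_0 = -2, c_1 = -3


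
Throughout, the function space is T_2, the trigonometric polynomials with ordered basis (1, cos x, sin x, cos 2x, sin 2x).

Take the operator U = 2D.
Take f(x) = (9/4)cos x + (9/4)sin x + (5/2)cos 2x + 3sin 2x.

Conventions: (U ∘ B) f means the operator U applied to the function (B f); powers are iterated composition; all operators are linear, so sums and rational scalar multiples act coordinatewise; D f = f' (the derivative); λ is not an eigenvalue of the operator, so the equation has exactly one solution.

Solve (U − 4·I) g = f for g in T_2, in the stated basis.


the image equals g(x) = -(27/40)cos x - (9/40)sin x - (11/16)cos 2x - (1/16)sin 2x

write g with unknown coordinates in the stated basis and equate coefficients in (U − 4·I) g = f
solving from the highest basis element down gives g = -(27/40)cos x - (9/40)sin x - (11/16)cos 2x - (1/16)sin 2x
check: U g = -(9/20)cos x + (27/20)sin x - (1/4)cos 2x + (11/4)sin 2x
so U g − 4·g = (9/4)cos x + (9/4)sin x + (5/2)cos 2x + 3sin 2x = f ✓


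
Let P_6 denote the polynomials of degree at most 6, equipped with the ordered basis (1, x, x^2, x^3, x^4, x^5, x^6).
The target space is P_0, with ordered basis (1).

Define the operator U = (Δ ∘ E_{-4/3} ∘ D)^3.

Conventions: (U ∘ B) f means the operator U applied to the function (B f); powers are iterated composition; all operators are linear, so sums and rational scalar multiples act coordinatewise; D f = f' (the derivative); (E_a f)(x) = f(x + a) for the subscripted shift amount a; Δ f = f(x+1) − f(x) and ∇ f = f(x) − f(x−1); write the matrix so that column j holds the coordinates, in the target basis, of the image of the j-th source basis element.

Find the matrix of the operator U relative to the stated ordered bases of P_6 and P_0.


the matrix is [[0, 0, 0, 0, 0, 0, 720]] (rows listed top to bottom)

image of 1: 0
image of x: 0
image of x^2: 0
image of x^3: 0
image of x^4: 0
image of x^5: 0
image of x^6: 720
each image's coordinates form column j of the matrix


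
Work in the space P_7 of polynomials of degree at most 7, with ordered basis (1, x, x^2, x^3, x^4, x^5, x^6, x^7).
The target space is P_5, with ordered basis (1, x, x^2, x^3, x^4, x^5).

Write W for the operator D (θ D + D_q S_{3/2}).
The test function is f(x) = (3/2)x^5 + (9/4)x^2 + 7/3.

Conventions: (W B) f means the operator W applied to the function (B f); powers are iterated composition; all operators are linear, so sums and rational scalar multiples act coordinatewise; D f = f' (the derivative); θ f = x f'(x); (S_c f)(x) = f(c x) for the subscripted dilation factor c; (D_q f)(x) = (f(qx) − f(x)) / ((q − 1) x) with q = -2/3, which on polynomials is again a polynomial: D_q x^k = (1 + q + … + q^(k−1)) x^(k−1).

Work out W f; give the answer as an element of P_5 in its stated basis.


the image equals g(x) = (2415/16)x^3 + 99/16

D f = (15/2)x^4 + (9/2)x
θ D f = 30x^4 + (9/2)x
S_{3/2} f = (729/64)x^5 + (81/16)x^2 + 7/3
D_q S_{3/2} f = (495/64)x^4 + (27/16)x
(θ D + D_q S_{3/2}) f = (2415/64)x^4 + (99/16)x
D (θ D + D_q S_{3/2}) f = (2415/16)x^3 + 99/16


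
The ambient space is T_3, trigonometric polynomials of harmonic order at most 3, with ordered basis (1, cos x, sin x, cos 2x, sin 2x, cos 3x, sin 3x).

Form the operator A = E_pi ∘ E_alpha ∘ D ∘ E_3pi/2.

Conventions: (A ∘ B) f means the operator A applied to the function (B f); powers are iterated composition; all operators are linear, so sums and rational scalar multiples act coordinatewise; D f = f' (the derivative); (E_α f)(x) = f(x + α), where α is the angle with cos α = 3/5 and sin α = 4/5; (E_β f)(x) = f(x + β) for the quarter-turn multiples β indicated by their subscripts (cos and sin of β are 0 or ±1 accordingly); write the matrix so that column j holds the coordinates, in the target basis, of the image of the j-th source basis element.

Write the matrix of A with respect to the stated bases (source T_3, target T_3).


image of 1: 0
image of cos x: -(3/5)cos x + (4/5)sin x
image of sin x: -(4/5)cos x - (3/5)sin x
image of cos 2x: (48/25)cos 2x - (14/25)sin 2x
image of sin 2x: (14/25)cos 2x + (48/25)sin 2x
image of cos 3x: -(351/125)cos 3x - (132/125)sin 3x
image of sin 3x: (132/125)cos 3x - (351/125)sin 3x
each image's coordinates form column j of the matrix

the matrix is [[0, 0, 0, 0, 0, 0, 0]; [0, -3/5, -4/5, 0, 0, 0, 0]; [0, 4/5, -3/5, 0, 0, 0, 0]; [0, 0, 0, 48/25, 14/25, 0, 0]; [0, 0, 0, -14/25, 48/25, 0, 0]; [0, 0, 0, 0, 0, -351/125, 132/125]; [0, 0, 0, 0, 0, -132/125, -351/125]] (rows listed top to bottom)


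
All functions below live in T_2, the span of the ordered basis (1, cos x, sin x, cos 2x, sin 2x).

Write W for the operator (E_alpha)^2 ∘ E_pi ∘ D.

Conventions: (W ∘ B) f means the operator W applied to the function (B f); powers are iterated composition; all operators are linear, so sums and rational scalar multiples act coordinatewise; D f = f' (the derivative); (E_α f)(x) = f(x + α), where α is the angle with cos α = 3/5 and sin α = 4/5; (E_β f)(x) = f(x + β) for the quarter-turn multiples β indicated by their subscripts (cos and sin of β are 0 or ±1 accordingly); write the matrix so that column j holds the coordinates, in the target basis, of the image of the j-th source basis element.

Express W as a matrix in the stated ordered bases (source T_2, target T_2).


the matrix is [[0, 0, 0, 0, 0]; [0, 24/25, 7/25, 0, 0]; [0, -7/25, 24/25, 0, 0]; [0, 0, 0, 672/625, -1054/625]; [0, 0, 0, 1054/625, 672/625]] (rows listed top to bottom)

image of 1: 0
image of cos x: (24/25)cos x - (7/25)sin x
image of sin x: (7/25)cos x + (24/25)sin x
image of cos 2x: (672/625)cos 2x + (1054/625)sin 2x
image of sin 2x: -(1054/625)cos 2x + (672/625)sin 2x
each image's coordinates form column j of the matrix


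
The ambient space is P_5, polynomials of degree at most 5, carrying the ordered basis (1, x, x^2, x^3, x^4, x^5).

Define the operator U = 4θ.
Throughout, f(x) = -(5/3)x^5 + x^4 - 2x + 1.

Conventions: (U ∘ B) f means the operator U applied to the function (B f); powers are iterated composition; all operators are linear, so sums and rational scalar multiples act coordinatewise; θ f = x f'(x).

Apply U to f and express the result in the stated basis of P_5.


the result is g(x) = -(100/3)x^5 + 16x^4 - 8x

θ f = -(25/3)x^5 + 4x^4 - 2x
(4θ) f = -(100/3)x^5 + 16x^4 - 8x


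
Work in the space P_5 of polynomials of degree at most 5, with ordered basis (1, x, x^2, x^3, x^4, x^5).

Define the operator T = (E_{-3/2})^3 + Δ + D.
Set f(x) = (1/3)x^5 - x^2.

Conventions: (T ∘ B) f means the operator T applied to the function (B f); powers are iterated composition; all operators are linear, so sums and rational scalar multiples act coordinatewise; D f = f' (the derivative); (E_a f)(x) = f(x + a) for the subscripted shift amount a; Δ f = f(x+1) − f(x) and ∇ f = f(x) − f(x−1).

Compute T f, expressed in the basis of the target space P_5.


the result is g(x) = (1/3)x^5 - (25/6)x^4 + (425/6)x^3 - (3617/12)x^2 + (33125/48)x - 61057/96

E_{-3/2} f = (1/3)x^5 - (5/2)x^4 + (15/2)x^3 - (49/4)x^2 + (183/16)x - 153/32
E_{-3/2} E_{-3/2} f = (1/3)x^5 - 5x^4 + 30x^3 - 91x^2 + 141x - 90
E_{-3/2} E_{-3/2} E_{-3/2} f = (1/3)x^5 - (15/2)x^4 + (135/2)x^3 - (1219/4)x^2 + (11079/16)x - 20331/32
Δ f = (5/3)x^4 + (10/3)x^3 + (10/3)x^2 - (1/3)x - 2/3
D f = (5/3)x^4 - 2x
((E_{-3/2})^3 + Δ + D) f = (1/3)x^5 - (25/6)x^4 + (425/6)x^3 - (3617/12)x^2 + (33125/48)x - 61057/96


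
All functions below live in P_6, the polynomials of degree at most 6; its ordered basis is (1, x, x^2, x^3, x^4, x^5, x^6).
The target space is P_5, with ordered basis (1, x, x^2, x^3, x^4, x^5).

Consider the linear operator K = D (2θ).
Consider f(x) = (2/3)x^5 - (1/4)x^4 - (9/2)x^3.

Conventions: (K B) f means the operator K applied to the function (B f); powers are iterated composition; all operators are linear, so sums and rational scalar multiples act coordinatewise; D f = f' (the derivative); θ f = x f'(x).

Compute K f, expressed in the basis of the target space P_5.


the image equals g(x) = (100/3)x^4 - 8x^3 - 81x^2

θ f = (10/3)x^5 - x^4 - (27/2)x^3
(2θ) f = (20/3)x^5 - 2x^4 - 27x^3
D (2θ) f = (100/3)x^4 - 8x^3 - 81x^2


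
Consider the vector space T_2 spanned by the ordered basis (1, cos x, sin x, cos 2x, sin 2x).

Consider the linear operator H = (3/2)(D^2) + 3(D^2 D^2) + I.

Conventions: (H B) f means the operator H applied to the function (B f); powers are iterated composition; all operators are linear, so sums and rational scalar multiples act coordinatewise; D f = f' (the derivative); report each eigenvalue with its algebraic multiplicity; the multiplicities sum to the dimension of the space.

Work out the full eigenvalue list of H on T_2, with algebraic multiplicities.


image of 1: 1
image of cos x: (5/2)cos x
image of sin x: (5/2)sin x
image of cos 2x: 43cos 2x
image of sin 2x: 43sin 2x
the matrix is diagonal; its diagonal is (1, 5/2, 5/2, 43, 43)
for a triangular matrix the eigenvalues are the diagonal entries, with algebraic multiplicity their repetition count

λ = 1 (multiplicity 1), λ = 5/2 (multiplicity 2), λ = 43 (multiplicity 2)
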